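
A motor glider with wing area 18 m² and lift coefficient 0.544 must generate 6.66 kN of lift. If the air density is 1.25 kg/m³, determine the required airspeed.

L = ½ρv²S·CL ⇒ v = √(2L/(ρ·S·CL))
v = √(2 × 6660 / (1.25 × 18 × 0.544)) = √1088 = 33 m/s

v = 33 m/s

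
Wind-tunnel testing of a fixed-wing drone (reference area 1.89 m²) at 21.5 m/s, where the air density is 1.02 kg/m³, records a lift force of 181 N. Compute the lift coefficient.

From L = ½ρv²S·CL, rearranging gives CL = 2L/(ρv²S).
CL = 2 × 181 / (1.02 × 21.5² × 1.89) = 0.406

CL = 0.406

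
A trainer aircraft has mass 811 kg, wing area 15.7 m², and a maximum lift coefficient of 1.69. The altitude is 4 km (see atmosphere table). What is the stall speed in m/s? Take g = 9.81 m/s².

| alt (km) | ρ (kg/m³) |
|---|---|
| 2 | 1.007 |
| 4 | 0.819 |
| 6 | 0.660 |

V_stall = 27.1 m/s

At 4 km, from the table: ρ = 0.819 kg/m³.
Stall occurs when L = W at CL,max. W = mg = 811 × 9.81 = 7956 N.
V_stall = √(2W/(ρ·S·CL,max)) = √(2 × 7956 / (0.819 × 15.7 × 1.69))
V_stall = √732.2 = 27.1 m/s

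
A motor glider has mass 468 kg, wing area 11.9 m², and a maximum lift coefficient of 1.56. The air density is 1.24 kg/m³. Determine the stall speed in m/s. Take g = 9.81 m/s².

V_stall = 20 m/s

Stall occurs when L = W at CL,max. W = mg = 468 × 9.81 = 4591 N.
From L = ½ρV²S·CL,max = W: V_stall = √(2W/(ρSCL,max)) = √(2·4591/(1.24·11.9·1.56))
V_stall = √398.9 = 20 m/s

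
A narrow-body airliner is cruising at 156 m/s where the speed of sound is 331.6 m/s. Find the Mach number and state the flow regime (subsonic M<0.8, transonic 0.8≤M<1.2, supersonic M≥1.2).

M = v/a = 156 / 331.6 = 0.47
M = 0.47 → subsonic.

M = 0.47 (subsonic)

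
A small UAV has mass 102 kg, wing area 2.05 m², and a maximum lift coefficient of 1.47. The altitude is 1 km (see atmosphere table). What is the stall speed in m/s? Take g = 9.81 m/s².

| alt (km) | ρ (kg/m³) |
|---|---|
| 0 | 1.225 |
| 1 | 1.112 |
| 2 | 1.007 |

V_stall = 24.4 m/s

At 1 km, from the table: ρ = 1.112 kg/m³.
Weight W = mg = 102 × 9.81 = 1001 N.
V_stall = √(2W/(ρ·S·CL,max)) = √(2 × 1001 / (1.112 × 2.05 × 1.47))
V_stall = √597.2 = 24.4 m/s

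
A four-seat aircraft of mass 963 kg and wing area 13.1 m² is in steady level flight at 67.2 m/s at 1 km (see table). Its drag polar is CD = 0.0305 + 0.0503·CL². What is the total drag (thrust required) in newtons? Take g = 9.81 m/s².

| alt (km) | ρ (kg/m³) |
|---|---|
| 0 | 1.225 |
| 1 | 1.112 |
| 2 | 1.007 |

D = 1140 N

At 1 km, from the table: ρ = 1.112 kg/m³.
Level flight ⇒ L = W = m·g = 963 × 9.81 = 9447 N.
Dynamic pressure q = 0.5 × 1.112 × 67.2² = 2511 Pa.
CL = 2W/(ρv²S) = 2×9447/(1.112×67.2²×13.1) = 0.2872.
CD = 0.0305 + 0.0503 × 0.2872² = 0.03465.
D = q·S·CD = 2511 × 13.1 × 0.03465 = 1140 N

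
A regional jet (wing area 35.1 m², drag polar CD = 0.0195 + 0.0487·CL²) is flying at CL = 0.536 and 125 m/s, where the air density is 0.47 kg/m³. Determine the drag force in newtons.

CD = 0.0195 + 0.0487 × 0.536² = 0.03349
D = ½ρv²S·CD = ½ × 0.47 × 125² × 35.1 × 0.03349 = 4320 N

D = 4320 N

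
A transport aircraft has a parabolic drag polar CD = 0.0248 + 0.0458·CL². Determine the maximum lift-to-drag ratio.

(L/D)max = 14.8

For CD = CD0 + K·CL², (L/D)max occurs at CL* = √(CD0/K) and equals 1/(2√(K·CD0)).
(L/D)max = 1/(2√(0.0458 × 0.0248)) = 1/(2 × 0.0337) = 14.8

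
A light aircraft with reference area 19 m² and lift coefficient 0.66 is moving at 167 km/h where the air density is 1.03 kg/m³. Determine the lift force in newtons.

Convert speed: v = 167 km/h ÷ 3.6 = 46.39 m/s.
Dynamic pressure q = ½ρv² = ½ × 1.03 × 46.39² = 1108 Pa.
L = q·S·CL = 1108 × 19 × 0.66 = 13900 N ≈ 13.9 kN

L = 13900 N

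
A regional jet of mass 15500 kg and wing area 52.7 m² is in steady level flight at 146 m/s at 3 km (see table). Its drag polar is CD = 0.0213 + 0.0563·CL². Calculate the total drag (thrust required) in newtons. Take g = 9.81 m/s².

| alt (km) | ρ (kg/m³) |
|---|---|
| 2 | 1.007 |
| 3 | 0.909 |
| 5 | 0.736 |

D = 13400 N

At 3 km, from the table: ρ = 0.909 kg/m³.
Weight W = mg = 15500 × 9.81 = 1.5206×10^5 N; in level flight L = W.
Dynamic pressure q = 0.5 × 0.909 × 146² = 9688 Pa.
CL = 2W/(ρv²S) = 2×1.5206×10^5/(0.909×146²×52.7) = 0.2978.
CD = 0.0213 + 0.0563 × 0.2978² = 0.02629.
D = q·S·CD = 9688 × 52.7 × 0.02629 = 13420 N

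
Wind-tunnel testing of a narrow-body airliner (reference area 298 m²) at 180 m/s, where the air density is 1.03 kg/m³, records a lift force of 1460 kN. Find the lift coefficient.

CL = 0.294

From L = ½ρv²S·CL, rearranging gives CL = 2L/(ρv²S).
CL = 2 × 1.46×10^6 / (1.03 × 180² × 298) = 0.294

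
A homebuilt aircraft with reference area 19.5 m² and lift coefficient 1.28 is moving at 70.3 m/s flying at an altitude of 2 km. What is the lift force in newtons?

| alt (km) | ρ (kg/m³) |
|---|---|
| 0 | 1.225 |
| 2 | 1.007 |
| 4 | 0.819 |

At 2 km, from the table: ρ = 1.007 kg/m³.
L = ½ρv²S·CL = ½ × 1.007 × 70.3² × 19.5 × 1.28 = 62100 N ≈ 62.1 kN

L = 62100 N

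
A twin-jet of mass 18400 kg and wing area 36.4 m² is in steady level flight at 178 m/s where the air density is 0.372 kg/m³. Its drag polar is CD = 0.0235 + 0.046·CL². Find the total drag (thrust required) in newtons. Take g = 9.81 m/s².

D = 12000 N

Level flight ⇒ L = W = m·g = 18400 × 9.81 = 1.805×10^5 N.
q = ½ρv² = ½ × 0.372 × 178² = 5893 Pa.
CL = W/(q·S) = 1.805×10^5 / (5893 × 36.4) = 0.8415.
CD = 0.0235 + 0.046 × 0.8415² = 0.05607.
D = q·S·CD = 5893 × 36.4 × 0.05607 = 12030 N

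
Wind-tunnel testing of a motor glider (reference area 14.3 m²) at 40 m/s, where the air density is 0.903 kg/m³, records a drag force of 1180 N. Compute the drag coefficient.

From D = ½ρv²S·CD, rearranging gives CD = 2D/(ρv²S).
CD = 2 × 1180 / (0.903 × 40² × 14.3) = 0.114

CD = 0.114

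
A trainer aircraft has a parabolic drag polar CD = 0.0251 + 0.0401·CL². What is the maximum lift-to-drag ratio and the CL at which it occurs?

For CD = CD0 + K·CL², (L/D)max occurs at CL* = √(CD0/K) and equals 1/(2√(K·CD0)).
(L/D)max = 1/(2√(0.0401 × 0.0251)) = 1/(2 × 0.03173) = 15.8
CL* = √(0.0251/0.0401) = 0.791

(L/D)max = 15.8, at CL = 0.791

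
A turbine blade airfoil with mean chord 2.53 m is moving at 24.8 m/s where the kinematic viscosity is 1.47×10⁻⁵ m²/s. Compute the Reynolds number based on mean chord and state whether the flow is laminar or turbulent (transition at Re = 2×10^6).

Re = v·c/ν = 24.8 × 2.53 / (1.47×10⁻⁵) = 4.27×10^6
Since 4.27×10^6 > 2×10^6, the flow is turbulent.

Re = 4.27×10^6 (turbulent)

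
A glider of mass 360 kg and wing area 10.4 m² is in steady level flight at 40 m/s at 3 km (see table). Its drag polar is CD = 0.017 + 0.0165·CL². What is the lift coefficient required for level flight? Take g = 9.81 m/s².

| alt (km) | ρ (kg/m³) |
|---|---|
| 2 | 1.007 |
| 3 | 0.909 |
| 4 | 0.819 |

CL = 0.467

At 3 km, from the table: ρ = 0.909 kg/m³.
In steady level flight, lift balances weight: W = mg = 360 × 9.81 = 3531.6 N.
q = ½ρv² = ½ × 0.909 × 40² = 727.2 Pa.
CL = W/(q·S) = 3531.6 / (727.2 × 10.4) = 0.467.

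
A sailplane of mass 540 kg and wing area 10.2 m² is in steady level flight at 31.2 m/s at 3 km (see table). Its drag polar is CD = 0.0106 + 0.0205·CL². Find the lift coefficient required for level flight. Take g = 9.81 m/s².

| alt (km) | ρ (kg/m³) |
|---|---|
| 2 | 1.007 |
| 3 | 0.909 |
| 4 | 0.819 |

CL = 1.17

At 3 km, from the table: ρ = 0.909 kg/m³.
Level flight ⇒ L = W = m·g = 540 × 9.81 = 5297.4 N.
q = ½ρv² = ½ × 0.909 × 31.2² = 442.4 Pa.
CL = 2W/(ρv²S) = 2×5297.4/(0.909×31.2²×10.2) = 1.174.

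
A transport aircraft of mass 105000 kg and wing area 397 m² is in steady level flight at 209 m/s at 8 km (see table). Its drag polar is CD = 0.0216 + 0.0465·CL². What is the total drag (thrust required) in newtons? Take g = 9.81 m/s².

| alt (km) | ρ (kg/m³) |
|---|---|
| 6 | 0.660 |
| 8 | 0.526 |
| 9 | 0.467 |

At 8 km, from the table: ρ = 0.526 kg/m³.
In steady level flight, lift balances weight: W = mg = 105000 × 9.81 = 1.03×10^6 N.
q = ½ρv² = ½ × 0.526 × 209² = 11490 Pa.
CL = 2W/(ρv²S) = 2×1.03×10^6/(0.526×209²×397) = 0.2258.
CD = 0.0216 + 0.0465 × 0.2258² = 0.02397.
D = q·S·CD = 11490 × 397 × 0.02397 = 1.093×10^5 N

D = 1.09×10^5 N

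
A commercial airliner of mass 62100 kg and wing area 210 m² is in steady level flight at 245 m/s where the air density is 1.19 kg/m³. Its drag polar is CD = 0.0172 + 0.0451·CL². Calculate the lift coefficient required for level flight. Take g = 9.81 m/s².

In steady level flight, lift balances weight: W = mg = 62100 × 9.81 = 6.092×10^5 N.
Dynamic pressure q = 0.5 × 1.19 × 245² = 35710 Pa.
CL = 2W/(ρv²S) = 2×6.092×10^5/(1.19×245²×210) = 0.08123.

CL = 0.0812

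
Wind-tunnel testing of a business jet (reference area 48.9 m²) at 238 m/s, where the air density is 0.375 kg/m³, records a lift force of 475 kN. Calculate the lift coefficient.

From L = ½ρv²S·CL, rearranging gives CL = 2L/(ρv²S).
CL = 2 × 4.75×10^5 / (0.375 × 238² × 48.9) = 0.915

CL = 0.915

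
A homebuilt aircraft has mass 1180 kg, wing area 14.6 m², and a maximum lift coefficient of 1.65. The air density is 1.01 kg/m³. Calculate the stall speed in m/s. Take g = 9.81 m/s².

At stall, lift equals weight: L = W = m·g = 1180 × 9.81 = 11580 N.
V_stall = √(2W/(ρ·S·CL,max)) = √(2 × 11580 / (1.01 × 14.6 × 1.65))
V_stall = √951.5 = 30.8 m/s

V_stall = 30.8 m/s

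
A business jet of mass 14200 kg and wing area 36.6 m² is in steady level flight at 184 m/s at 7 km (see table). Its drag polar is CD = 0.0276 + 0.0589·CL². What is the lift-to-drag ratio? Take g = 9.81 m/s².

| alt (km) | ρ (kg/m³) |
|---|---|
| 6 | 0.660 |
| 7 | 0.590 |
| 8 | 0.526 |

L/D = 10.5

At 7 km, from the table: ρ = 0.590 kg/m³.
Weight W = mg = 14200 × 9.81 = 1.393×10^5 N; in level flight L = W.
Dynamic pressure q = 0.5 × 0.59 × 184² = 9988 Pa.
Required CL = L/(qS) = 1.393×10^5/(9988·36.6) = 0.3811.
CD = 0.0276 + 0.0589 × 0.3811² = 0.03615.
L/D = CL/CD = 0.3811 / 0.03615 = 10.5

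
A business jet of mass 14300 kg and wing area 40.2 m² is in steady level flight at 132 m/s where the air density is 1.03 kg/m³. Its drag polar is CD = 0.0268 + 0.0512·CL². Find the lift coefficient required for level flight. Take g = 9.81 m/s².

CL = 0.389

Level flight ⇒ L = W = m·g = 14300 × 9.81 = 1.4028×10^5 N.
q = ½ρv² = ½ × 1.03 × 132² = 8973 Pa.
Required CL = L/(qS) = 1.4028×10^5/(8973·40.2) = 0.3889.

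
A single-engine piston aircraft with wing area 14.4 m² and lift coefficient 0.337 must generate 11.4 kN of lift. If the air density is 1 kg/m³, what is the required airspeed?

v = 68.5 m/s

L = ½ρv²S·CL ⇒ v = √(2L/(ρ·S·CL))
v = √(2 × 11400 / (1 × 14.4 × 0.337)) = √4698 = 68.5 m/s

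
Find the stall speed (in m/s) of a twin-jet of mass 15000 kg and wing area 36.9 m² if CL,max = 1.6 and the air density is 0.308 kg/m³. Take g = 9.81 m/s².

V_stall = 127 m/s

Weight W = mg = 15000 × 9.81 = 1.472×10^5 N.
V_stall = √(2W/(ρ·S·CL,max)) = √(2 × 1.472×10^5 / (0.308 × 36.9 × 1.6))
V_stall = √16180 = 127 m/s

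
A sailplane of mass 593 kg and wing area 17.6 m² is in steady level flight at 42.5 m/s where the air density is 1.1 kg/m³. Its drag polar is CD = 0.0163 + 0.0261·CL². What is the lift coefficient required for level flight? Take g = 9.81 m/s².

Level flight ⇒ L = W = m·g = 593 × 9.81 = 5817.3 N.
Dynamic pressure q = 0.5 × 1.1 × 42.5² = 993.4 Pa.
Required CL = L/(qS) = 5817.3/(993.4·17.6) = 0.3327.

CL = 0.333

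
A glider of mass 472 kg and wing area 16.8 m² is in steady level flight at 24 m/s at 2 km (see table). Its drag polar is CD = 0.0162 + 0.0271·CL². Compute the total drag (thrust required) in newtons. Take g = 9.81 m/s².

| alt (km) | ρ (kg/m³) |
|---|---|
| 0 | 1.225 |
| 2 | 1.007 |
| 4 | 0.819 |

D = 198 N

At 2 km, from the table: ρ = 1.007 kg/m³.
Weight W = mg = 472 × 9.81 = 4630.3 N; in level flight L = W.
q = ½ρv² = ½ × 1.007 × 24² = 290 Pa.
Required CL = L/(qS) = 4630.3/(290·16.8) = 0.9503.
CD = 0.0162 + 0.0271 × 0.9503² = 0.04068.
D = q·S·CD = 290 × 16.8 × 0.04068 = 198.2 N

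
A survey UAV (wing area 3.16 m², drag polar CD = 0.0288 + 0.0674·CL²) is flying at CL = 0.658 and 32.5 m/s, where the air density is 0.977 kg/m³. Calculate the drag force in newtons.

CD = 0.0288 + 0.0674 × 0.658² = 0.05798
D = ½ρv²S·CD = ½ × 0.977 × 32.5² × 3.16 × 0.05798 = 94.5 N

D = 94.5 N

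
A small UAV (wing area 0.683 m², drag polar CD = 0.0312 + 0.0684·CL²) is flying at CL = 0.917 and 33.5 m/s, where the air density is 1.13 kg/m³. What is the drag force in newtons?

D = 38.4 N

CD = 0.0312 + 0.0684 × 0.917² = 0.08872
D = ½ρv²S·CD = ½ × 1.13 × 33.5² × 0.683 × 0.08872 = 38.4 N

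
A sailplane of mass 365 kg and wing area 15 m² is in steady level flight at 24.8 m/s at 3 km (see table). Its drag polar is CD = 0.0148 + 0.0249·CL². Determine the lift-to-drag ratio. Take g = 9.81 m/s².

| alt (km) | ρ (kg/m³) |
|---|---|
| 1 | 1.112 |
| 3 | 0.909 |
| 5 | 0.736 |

L/D = 25.9

At 3 km, from the table: ρ = 0.909 kg/m³.
Level flight ⇒ L = W = m·g = 365 × 9.81 = 3580.7 N.
Dynamic pressure q = 0.5 × 0.909 × 24.8² = 279.5 Pa.
CL = 2W/(ρv²S) = 2×3580.7/(0.909×24.8²×15) = 0.854.
CD = 0.0148 + 0.0249 × 0.854² = 0.03296.
L/D = CL/CD = 0.854 / 0.03296 = 25.9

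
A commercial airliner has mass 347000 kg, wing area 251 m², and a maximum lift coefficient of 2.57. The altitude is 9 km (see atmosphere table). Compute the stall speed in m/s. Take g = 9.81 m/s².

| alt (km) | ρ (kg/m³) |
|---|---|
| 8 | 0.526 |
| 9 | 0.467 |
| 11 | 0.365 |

At 9 km, from the table: ρ = 0.467 kg/m³.
At stall, lift equals weight: L = W = m·g = 347000 × 9.81 = 3.404×10^6 N.
From L = ½ρV²S·CL,max = W: V_stall = √(2W/(ρSCL,max)) = √(2·3.404×10^6/(0.467·251·2.57))
V_stall = √22600 = 150 m/s

V_stall = 150 m/s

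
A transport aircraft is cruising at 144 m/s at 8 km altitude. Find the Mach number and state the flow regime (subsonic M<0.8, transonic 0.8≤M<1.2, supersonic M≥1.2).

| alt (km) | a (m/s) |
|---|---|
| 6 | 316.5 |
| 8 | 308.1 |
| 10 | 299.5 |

At 8 km, from the table: a = 308.1 m/s.
M = v/a = 144 / 308.1 = 0.467
M = 0.467 → subsonic.

M = 0.467 (subsonic)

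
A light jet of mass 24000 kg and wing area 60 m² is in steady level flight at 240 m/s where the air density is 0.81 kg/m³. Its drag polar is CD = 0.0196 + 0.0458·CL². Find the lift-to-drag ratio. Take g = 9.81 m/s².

L/D = 8.05

In steady level flight, lift balances weight: W = mg = 24000 × 9.81 = 2.3544×10^5 N.
Dynamic pressure q = 0.5 × 0.81 × 240² = 23330 Pa.
CL = 2W/(ρv²S) = 2×2.3544×10^5/(0.81×240²×60) = 0.1682.
CD = 0.0196 + 0.0458 × 0.1682² = 0.0209.
L/D = CL/CD = 0.1682 / 0.0209 = 8.05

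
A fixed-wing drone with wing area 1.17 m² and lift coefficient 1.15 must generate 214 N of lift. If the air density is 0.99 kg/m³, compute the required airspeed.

v = 17.9 m/s

L = ½ρv²S·CL ⇒ v = √(2L/(ρ·S·CL))
v = √(2 × 214 / (0.99 × 1.17 × 1.15)) = √321.3 = 17.9 m/s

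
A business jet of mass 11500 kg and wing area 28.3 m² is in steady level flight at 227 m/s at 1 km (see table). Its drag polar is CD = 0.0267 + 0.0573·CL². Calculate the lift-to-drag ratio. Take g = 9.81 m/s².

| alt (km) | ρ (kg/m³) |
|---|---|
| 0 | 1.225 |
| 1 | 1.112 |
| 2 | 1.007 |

At 1 km, from the table: ρ = 1.112 kg/m³.
Weight W = mg = 11500 × 9.81 = 1.1282×10^5 N; in level flight L = W.
q = ½ρv² = ½ × 1.112 × 227² = 28650 Pa.
CL = W/(q·S) = 1.1282×10^5 / (28650 × 28.3) = 0.1391.
CD = 0.0267 + 0.0573 × 0.1391² = 0.02781.
L/D = CL/CD = 0.1391 / 0.02781 = 5

L/D = 5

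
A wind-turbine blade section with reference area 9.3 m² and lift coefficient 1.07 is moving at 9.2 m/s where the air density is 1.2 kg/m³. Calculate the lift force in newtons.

L = 505 N

L = ½ρv²S·CL = ½ × 1.2 × 9.2² × 9.3 × 1.07 = 505 N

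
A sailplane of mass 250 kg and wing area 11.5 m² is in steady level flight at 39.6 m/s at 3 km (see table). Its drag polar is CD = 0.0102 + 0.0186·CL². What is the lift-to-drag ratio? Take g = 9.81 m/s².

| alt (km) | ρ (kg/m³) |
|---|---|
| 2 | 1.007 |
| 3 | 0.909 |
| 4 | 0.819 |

L/D = 25.2

At 3 km, from the table: ρ = 0.909 kg/m³.
Level flight ⇒ L = W = m·g = 250 × 9.81 = 2452.5 N.
Dynamic pressure q = 0.5 × 0.909 × 39.6² = 712.7 Pa.
Required CL = L/(qS) = 2452.5/(712.7·11.5) = 0.2992.
CD = 0.0102 + 0.0186 × 0.2992² = 0.01187.
L/D = CL/CD = 0.2992 / 0.01187 = 25.2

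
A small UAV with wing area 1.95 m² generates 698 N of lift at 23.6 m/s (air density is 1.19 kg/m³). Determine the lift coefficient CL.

CL = 1.08

From L = ½ρv²S·CL, rearranging gives CL = 2L/(ρv²S).
CL = 2 × 698 / (1.19 × 23.6² × 1.95) = 1.08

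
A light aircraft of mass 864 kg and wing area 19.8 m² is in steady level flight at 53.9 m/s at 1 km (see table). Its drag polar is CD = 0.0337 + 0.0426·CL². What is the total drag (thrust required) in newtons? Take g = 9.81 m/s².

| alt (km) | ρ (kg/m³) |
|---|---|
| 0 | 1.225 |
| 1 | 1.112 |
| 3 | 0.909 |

D = 1170 N

At 1 km, from the table: ρ = 1.112 kg/m³.
Weight W = mg = 864 × 9.81 = 8475.8 N; in level flight L = W.
Dynamic pressure q = 0.5 × 1.112 × 53.9² = 1615 Pa.
CL = W/(q·S) = 8475.8 / (1615 × 19.8) = 0.265.
CD = 0.0337 + 0.0426 × 0.265² = 0.03669.
D = q·S·CD = 1615 × 19.8 × 0.03669 = 1174 N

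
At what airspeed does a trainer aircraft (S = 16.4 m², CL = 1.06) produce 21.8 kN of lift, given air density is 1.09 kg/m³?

v = 48 m/s

L = ½ρv²S·CL ⇒ v = √(2L/(ρ·S·CL))
v = √(2 × 21800 / (1.09 × 16.4 × 1.06)) = √2301 = 48 m/s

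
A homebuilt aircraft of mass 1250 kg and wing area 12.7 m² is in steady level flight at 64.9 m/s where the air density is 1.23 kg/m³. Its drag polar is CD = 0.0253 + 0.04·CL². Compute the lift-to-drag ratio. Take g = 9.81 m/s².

L/D = 12.1

In steady level flight, lift balances weight: W = mg = 1250 × 9.81 = 12262 N.
q = ½ρv² = ½ × 1.23 × 64.9² = 2590 Pa.
Required CL = L/(qS) = 12262/(2590·12.7) = 0.3727.
CD = 0.0253 + 0.04 × 0.3727² = 0.03086.
L/D = CL/CD = 0.3727 / 0.03086 = 12.1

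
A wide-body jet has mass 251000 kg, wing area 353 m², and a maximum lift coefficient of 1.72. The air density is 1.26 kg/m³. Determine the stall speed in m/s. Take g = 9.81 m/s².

V_stall = 80.2 m/s

Weight W = mg = 251000 × 9.81 = 2.462×10^6 N.
V_stall = √(2W/(ρ·S·CL,max)) = √(2 × 2.462×10^6 / (1.26 × 353 × 1.72))
V_stall = √6437 = 80.2 m/s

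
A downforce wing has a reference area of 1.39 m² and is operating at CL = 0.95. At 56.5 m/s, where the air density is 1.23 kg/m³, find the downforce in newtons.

Dynamic pressure q = ½ρv² = ½ × 1.23 × 56.5² = 1963 Pa.
L = q·S·CL = 1963 × 1.39 × 0.95 = 2590 N

L = 2590 N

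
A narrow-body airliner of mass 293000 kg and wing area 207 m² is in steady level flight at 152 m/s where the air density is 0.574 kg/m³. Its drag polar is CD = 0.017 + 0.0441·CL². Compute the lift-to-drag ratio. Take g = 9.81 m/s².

Level flight ⇒ L = W = m·g = 293000 × 9.81 = 2.8743×10^6 N.
Dynamic pressure q = 0.5 × 0.574 × 152² = 6631 Pa.
CL = 2W/(ρv²S) = 2×2.8743×10^6/(0.574×152²×207) = 2.094.
CD = 0.017 + 0.0441 × 2.094² = 0.2104.
L/D = CL/CD = 2.094 / 0.2104 = 9.95

L/D = 9.95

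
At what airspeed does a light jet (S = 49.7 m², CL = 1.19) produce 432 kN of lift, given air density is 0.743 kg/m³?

v = 140 m/s

L = ½ρv²S·CL ⇒ v = √(2L/(ρ·S·CL))
v = √(2 × 4.32×10^5 / (0.743 × 49.7 × 1.19)) = √19660 = 140 m/s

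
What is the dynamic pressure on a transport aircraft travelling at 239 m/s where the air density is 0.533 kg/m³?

q = 15200 Pa

q = ½ρv² = ½ × 0.533 × 239² = 15200 Pa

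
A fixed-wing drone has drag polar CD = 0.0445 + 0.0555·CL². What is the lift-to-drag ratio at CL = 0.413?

CD = 0.0445 + 0.0555 × 0.413² = 0.05397
L/D = CL/CD = 0.413 / 0.05397 = 7.65

L/D = 7.65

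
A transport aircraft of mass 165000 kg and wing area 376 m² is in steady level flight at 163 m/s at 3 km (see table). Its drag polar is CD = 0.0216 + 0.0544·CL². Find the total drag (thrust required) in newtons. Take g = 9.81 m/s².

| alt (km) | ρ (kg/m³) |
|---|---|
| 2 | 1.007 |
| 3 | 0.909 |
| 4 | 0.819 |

D = 1.29×10^5 N

At 3 km, from the table: ρ = 0.909 kg/m³.
In steady level flight, lift balances weight: W = mg = 165000 × 9.81 = 1.6186×10^6 N.
Dynamic pressure q = 0.5 × 0.909 × 163² = 12080 Pa.
Required CL = L/(qS) = 1.6186×10^6/(12080·376) = 0.3565.
CD = 0.0216 + 0.0544 × 0.3565² = 0.02851.
D = q·S·CD = 12080 × 376 × 0.02851 = 1.295×10^5 N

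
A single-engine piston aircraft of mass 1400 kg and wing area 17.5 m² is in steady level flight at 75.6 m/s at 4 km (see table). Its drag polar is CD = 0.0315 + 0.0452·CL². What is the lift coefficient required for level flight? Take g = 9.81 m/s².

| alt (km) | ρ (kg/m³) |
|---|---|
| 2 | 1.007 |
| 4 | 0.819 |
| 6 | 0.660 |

At 4 km, from the table: ρ = 0.819 kg/m³.
Weight W = mg = 1400 × 9.81 = 13734 N; in level flight L = W.
Dynamic pressure q = 0.5 × 0.819 × 75.6² = 2340 Pa.
CL = W/(q·S) = 13734 / (2340 × 17.5) = 0.3353.

CL = 0.335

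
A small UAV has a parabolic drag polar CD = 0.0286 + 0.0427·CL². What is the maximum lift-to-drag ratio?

(L/D)max = 14.3

For CD = CD0 + K·CL², (L/D)max occurs at CL* = √(CD0/K) and equals 1/(2√(K·CD0)).
(L/D)max = 1/(2√(0.0427 × 0.0286)) = 1/(2 × 0.03495) = 14.3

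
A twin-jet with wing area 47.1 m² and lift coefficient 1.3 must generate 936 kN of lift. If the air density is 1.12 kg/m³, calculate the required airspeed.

v = 165 m/s

L = ½ρv²S·CL ⇒ v = √(2L/(ρ·S·CL))
v = √(2 × 9.36×10^5 / (1.12 × 47.1 × 1.3)) = √27300 = 165 m/s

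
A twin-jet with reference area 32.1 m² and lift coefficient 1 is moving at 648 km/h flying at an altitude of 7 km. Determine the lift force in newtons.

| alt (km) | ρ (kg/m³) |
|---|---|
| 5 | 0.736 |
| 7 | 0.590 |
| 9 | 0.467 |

At 7 km, from the table: ρ = 0.590 kg/m³.
Convert speed: v = 648 km/h ÷ 3.6 = 180 m/s.
L = ½ρv²S·CL = ½ × 0.59 × 180² × 32.1 × 1 = 3.07×10^5 N ≈ 307 kN

L = 3.07×10^5 N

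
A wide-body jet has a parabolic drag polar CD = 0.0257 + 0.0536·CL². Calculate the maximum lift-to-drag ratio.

For CD = CD0 + K·CL², (L/D)max occurs at CL* = √(CD0/K) and equals 1/(2√(K·CD0)).
(L/D)max = 1/(2√(0.0536 × 0.0257)) = 1/(2 × 0.03711) = 13.5

(L/D)max = 13.5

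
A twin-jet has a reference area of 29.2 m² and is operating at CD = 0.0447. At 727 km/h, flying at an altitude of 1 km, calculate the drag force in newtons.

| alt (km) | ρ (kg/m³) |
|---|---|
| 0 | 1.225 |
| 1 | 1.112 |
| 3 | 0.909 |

D = 29600 N

At 1 km, from the table: ρ = 1.112 kg/m³.
Convert speed: v = 727 km/h ÷ 3.6 = 201.9 m/s.
Dynamic pressure q = ½ρv² = ½ × 1.112 × 201.9² = 22670 Pa.
D = q·S·CD = 22670 × 29.2 × 0.0447 = 29600 N ≈ 29.6 kN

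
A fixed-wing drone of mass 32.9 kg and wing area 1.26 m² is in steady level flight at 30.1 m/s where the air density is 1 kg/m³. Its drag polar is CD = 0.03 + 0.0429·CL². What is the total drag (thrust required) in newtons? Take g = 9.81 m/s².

D = 25 N

In steady level flight, lift balances weight: W = mg = 32.9 × 9.81 = 322.75 N.
Dynamic pressure q = 0.5 × 1 × 30.1² = 453 Pa.
CL = 2W/(ρv²S) = 2×322.75/(1×30.1²×1.26) = 0.5654.
CD = 0.03 + 0.0429 × 0.5654² = 0.04372.
D = q·S·CD = 453 × 1.26 × 0.04372 = 24.95 N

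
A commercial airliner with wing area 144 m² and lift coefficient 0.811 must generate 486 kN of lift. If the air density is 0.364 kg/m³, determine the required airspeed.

v = 151 m/s

L = ½ρv²S·CL ⇒ v = √(2L/(ρ·S·CL))
v = √(2 × 4.86×10^5 / (0.364 × 144 × 0.811)) = √22870 = 151 m/s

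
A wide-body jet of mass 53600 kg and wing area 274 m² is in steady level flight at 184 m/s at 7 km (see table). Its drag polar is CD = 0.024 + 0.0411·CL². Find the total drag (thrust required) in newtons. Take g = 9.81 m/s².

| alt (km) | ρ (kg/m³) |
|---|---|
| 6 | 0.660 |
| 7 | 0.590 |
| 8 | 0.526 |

D = 69800 N

At 7 km, from the table: ρ = 0.590 kg/m³.
In steady level flight, lift balances weight: W = mg = 53600 × 9.81 = 5.2582×10^5 N.
q = ½ρv² = ½ × 0.59 × 184² = 9988 Pa.
Required CL = L/(qS) = 5.2582×10^5/(9988·274) = 0.1921.
CD = 0.024 + 0.0411 × 0.1921² = 0.02552.
D = q·S·CD = 9988 × 274 × 0.02552 = 69830 N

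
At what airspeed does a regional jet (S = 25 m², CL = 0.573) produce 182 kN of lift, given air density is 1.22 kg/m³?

L = ½ρv²S·CL ⇒ v = √(2L/(ρ·S·CL))
v = √(2 × 1.82×10^5 / (1.22 × 25 × 0.573)) = √20830 = 144 m/s

v = 144 m/s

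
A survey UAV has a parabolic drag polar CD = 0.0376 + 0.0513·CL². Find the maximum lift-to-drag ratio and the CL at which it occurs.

(L/D)max = 11.4, at CL = 0.856

For CD = CD0 + K·CL², (L/D)max occurs at CL* = √(CD0/K) and equals 1/(2√(K·CD0)).
(L/D)max = 1/(2√(0.0513 × 0.0376)) = 1/(2 × 0.04392) = 11.4
CL* = √(0.0376/0.0513) = 0.856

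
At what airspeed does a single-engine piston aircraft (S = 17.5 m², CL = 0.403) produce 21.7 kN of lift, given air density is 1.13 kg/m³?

v = 73.8 m/s

L = ½ρv²S·CL ⇒ v = √(2L/(ρ·S·CL))
v = √(2 × 21700 / (1.13 × 17.5 × 0.403)) = √5446 = 73.8 m/s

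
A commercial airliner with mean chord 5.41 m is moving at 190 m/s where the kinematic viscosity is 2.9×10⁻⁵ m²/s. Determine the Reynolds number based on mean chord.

Re = v·c/ν = 190 × 5.41 / (2.9×10⁻⁵) = 3.54×10^7

Re = 3.54×10^7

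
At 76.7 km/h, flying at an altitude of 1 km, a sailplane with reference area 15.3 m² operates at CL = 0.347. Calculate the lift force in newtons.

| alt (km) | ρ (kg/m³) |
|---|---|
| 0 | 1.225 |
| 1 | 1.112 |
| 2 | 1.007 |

At 1 km, from the table: ρ = 1.112 kg/m³.
Convert speed: v = 76.7 km/h ÷ 3.6 = 21.31 m/s.
L = ½ρv²S·CL = ½ × 1.112 × 21.31² × 15.3 × 0.347 = 1340 N

L = 1340 N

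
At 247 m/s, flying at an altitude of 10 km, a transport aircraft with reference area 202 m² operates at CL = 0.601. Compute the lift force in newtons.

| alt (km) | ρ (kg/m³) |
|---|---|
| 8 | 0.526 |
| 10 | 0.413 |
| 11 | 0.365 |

L = 1.53×10^6 N

At 10 km, from the table: ρ = 0.413 kg/m³.
Dynamic pressure q = ½ρv² = ½ × 0.413 × 247² = 12600 Pa.
L = q·S·CL = 12600 × 202 × 0.601 = 1.53×10^6 N ≈ 1530 kN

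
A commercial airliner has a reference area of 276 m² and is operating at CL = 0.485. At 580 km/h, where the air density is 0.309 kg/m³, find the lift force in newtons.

L = 5.37×10^5 N

Convert speed: v = 580 km/h ÷ 3.6 = 161.1 m/s.
L = ½ρv²S·CL = ½ × 0.309 × 161.1² × 276 × 0.485 = 5.37×10^5 N ≈ 537 kN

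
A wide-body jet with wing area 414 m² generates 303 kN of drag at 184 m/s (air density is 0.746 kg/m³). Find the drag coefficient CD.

From D = ½ρv²S·CD, rearranging gives CD = 2D/(ρv²S).
CD = 2 × 3.03×10^5 / (0.746 × 184² × 414) = 0.058

CD = 0.058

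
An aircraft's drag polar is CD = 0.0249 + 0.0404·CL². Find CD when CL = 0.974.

CD = 0.0632

CD = 0.0249 + 0.0404 × 0.974² = 0.0249 + 0.03833 = 0.0632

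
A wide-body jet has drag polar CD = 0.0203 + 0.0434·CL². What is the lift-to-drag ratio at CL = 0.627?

CD = 0.0203 + 0.0434 × 0.627² = 0.03736
L/D = CL/CD = 0.627 / 0.03736 = 16.8

L/D = 16.8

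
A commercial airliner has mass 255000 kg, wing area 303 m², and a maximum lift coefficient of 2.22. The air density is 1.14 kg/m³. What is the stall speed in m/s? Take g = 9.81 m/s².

Stall occurs when L = W at CL,max. W = mg = 255000 × 9.81 = 2.502×10^6 N.
V_stall = √(2W/(ρ·S·CL,max)) = √(2 × 2.502×10^6 / (1.14 × 303 × 2.22))
V_stall = √6524 = 80.8 m/s

V_stall = 80.8 m/s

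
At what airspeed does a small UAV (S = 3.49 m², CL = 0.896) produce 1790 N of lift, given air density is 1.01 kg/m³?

v = 33.7 m/s

L = ½ρv²S·CL ⇒ v = √(2L/(ρ·S·CL))
v = √(2 × 1790 / (1.01 × 3.49 × 0.896)) = √1134 = 33.7 m/s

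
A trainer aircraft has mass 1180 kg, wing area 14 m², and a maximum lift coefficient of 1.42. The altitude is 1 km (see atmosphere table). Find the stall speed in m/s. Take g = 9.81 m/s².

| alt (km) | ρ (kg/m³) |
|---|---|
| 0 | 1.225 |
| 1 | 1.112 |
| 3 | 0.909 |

V_stall = 32.4 m/s

At 1 km, from the table: ρ = 1.112 kg/m³.
At stall, lift equals weight: L = W = m·g = 1180 × 9.81 = 11580 N.
V_stall = √(2W/(ρ·S·CL,max)) = √(2 × 11580 / (1.112 × 14 × 1.42))
V_stall = √1047 = 32.4 m/s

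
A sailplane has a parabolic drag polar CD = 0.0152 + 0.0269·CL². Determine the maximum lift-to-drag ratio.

(L/D)max = 24.7

For CD = CD0 + K·CL², (L/D)max occurs at CL* = √(CD0/K) and equals 1/(2√(K·CD0)).
(L/D)max = 1/(2√(0.0269 × 0.0152)) = 1/(2 × 0.02022) = 24.7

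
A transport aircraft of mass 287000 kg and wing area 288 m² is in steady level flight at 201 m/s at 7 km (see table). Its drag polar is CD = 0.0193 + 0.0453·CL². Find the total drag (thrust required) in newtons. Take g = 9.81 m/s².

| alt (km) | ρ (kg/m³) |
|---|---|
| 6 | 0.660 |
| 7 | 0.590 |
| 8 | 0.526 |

D = 1.71×10^5 N

At 7 km, from the table: ρ = 0.590 kg/m³.
In steady level flight, lift balances weight: W = mg = 287000 × 9.81 = 2.8155×10^6 N.
q = ½ρv² = ½ × 0.59 × 201² = 11920 Pa.
Required CL = L/(qS) = 2.8155×10^6/(11920·288) = 0.8202.
CD = 0.0193 + 0.0453 × 0.8202² = 0.04978.
D = q·S·CD = 11920 × 288 × 0.04978 = 1.709×10^5 N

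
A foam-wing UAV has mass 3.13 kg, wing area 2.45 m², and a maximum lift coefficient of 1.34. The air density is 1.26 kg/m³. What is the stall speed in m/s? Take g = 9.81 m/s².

V_stall = 3.85 m/s

Stall occurs when L = W at CL,max. W = mg = 3.13 × 9.81 = 30.71 N.
V_stall = √(2W/(ρ·S·CL,max)) = √(2 × 30.71 / (1.26 × 2.45 × 1.34))
V_stall = √14.85 = 3.85 m/s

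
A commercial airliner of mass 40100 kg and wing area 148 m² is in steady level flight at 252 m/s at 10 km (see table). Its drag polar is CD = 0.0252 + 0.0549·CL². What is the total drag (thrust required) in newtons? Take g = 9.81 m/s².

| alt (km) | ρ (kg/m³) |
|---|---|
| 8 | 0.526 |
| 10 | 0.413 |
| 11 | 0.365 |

D = 53300 N

At 10 km, from the table: ρ = 0.413 kg/m³.
Weight W = mg = 40100 × 9.81 = 3.9338×10^5 N; in level flight L = W.
q = ½ρv² = ½ × 0.413 × 252² = 13110 Pa.
CL = 2W/(ρv²S) = 2×3.9338×10^5/(0.413×252²×148) = 0.2027.
CD = 0.0252 + 0.0549 × 0.2027² = 0.02746.
D = q·S·CD = 13110 × 148 × 0.02746 = 53290 N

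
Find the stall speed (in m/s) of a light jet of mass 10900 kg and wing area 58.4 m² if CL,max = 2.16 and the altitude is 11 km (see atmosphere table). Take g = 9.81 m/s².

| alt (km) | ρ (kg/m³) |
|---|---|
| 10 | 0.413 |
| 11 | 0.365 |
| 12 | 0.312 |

At 11 km, from the table: ρ = 0.365 kg/m³.
Stall occurs when L = W at CL,max. W = mg = 10900 × 9.81 = 1.069×10^5 N.
V_stall = √(2W/(ρ·S·CL,max)) = √(2 × 1.069×10^5 / (0.365 × 58.4 × 2.16))
V_stall = √4645 = 68.2 m/s

V_stall = 68.2 m/s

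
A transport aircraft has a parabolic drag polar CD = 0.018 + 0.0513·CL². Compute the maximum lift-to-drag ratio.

For CD = CD0 + K·CL², (L/D)max occurs at CL* = √(CD0/K) and equals 1/(2√(K·CD0)).
(L/D)max = 1/(2√(0.0513 × 0.018)) = 1/(2 × 0.03039) = 16.5

(L/D)max = 16.5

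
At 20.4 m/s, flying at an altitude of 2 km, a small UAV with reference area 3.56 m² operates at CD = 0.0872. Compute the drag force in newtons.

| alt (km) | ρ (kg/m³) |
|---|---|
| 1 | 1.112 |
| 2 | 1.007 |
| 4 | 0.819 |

At 2 km, from the table: ρ = 1.007 kg/m³.
D = ½ρv²S·CD = ½ × 1.007 × 20.4² × 3.56 × 0.0872 = 65 N

D = 65 N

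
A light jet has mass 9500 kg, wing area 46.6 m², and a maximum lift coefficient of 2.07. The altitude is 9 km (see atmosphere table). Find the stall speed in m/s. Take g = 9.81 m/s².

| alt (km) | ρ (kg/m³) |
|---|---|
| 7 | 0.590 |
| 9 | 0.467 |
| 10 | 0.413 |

At 9 km, from the table: ρ = 0.467 kg/m³.
At stall, lift equals weight: L = W = m·g = 9500 × 9.81 = 93200 N.
From L = ½ρV²S·CL,max = W: V_stall = √(2W/(ρSCL,max)) = √(2·93200/(0.467·46.6·2.07))
V_stall = √4138 = 64.3 m/s

V_stall = 64.3 m/s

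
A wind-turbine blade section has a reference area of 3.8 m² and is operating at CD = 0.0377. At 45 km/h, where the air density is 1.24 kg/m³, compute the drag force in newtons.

Convert speed: v = 45 km/h ÷ 3.6 = 12.5 m/s.
D = ½ρv²S·CD = ½ × 1.24 × 12.5² × 3.8 × 0.0377 = 13.9 N

D = 13.9 N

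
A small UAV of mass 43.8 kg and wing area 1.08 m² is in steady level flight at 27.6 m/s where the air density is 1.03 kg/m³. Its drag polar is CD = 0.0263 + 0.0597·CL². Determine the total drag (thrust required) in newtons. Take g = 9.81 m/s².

Level flight ⇒ L = W = m·g = 43.8 × 9.81 = 429.68 N.
Dynamic pressure q = 0.5 × 1.03 × 27.6² = 392.3 Pa.
Required CL = L/(qS) = 429.68/(392.3·1.08) = 1.014.
CD = 0.0263 + 0.0597 × 1.014² = 0.0877.
D = q·S·CD = 392.3 × 1.08 × 0.0877 = 37.16 N

D = 37.2 N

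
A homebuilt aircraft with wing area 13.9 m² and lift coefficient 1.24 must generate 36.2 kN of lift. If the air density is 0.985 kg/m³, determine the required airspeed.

v = 65.3 m/s

L = ½ρv²S·CL ⇒ v = √(2L/(ρ·S·CL))
v = √(2 × 36200 / (0.985 × 13.9 × 1.24)) = √4264 = 65.3 m/s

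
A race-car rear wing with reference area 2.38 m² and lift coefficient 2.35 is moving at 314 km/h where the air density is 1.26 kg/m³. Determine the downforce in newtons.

Convert speed: v = 314 km/h ÷ 3.6 = 87.22 m/s.
L = ½ρv²S·CL = ½ × 1.26 × 87.22² × 2.38 × 2.35 = 26800 N ≈ 26.8 kN

L = 26800 N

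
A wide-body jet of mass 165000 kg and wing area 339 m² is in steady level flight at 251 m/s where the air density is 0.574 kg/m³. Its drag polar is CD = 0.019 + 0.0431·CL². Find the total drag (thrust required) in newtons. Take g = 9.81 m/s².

D = 1.35×10^5 N

Level flight ⇒ L = W = m·g = 165000 × 9.81 = 1.6186×10^6 N.
Dynamic pressure q = 0.5 × 0.574 × 251² = 18080 Pa.
CL = 2W/(ρv²S) = 2×1.6186×10^6/(0.574×251²×339) = 0.2641.
CD = 0.019 + 0.0431 × 0.2641² = 0.02201.
D = q·S·CD = 18080 × 339 × 0.02201 = 1.349×10^5 N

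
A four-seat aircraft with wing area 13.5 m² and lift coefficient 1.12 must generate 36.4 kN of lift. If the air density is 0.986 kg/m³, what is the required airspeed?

v = 69.9 m/s

L = ½ρv²S·CL ⇒ v = √(2L/(ρ·S·CL))
v = √(2 × 36400 / (0.986 × 13.5 × 1.12)) = √4883 = 69.9 m/s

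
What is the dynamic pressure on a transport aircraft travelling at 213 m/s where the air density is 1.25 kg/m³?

q = ½ρv² = ½ × 1.25 × 213² = 28400 Pa

q = 28400 Pa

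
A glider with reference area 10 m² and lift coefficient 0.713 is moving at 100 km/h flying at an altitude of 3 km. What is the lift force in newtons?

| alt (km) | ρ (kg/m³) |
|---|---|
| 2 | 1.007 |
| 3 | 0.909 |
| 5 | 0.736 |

At 3 km, from the table: ρ = 0.909 kg/m³.
Convert speed: v = 100 km/h ÷ 3.6 = 27.78 m/s.
Dynamic pressure q = ½ρv² = ½ × 0.909 × 27.78² = 350.7 Pa.
L = q·S·CL = 350.7 × 10 × 0.713 = 2500 N

L = 2500 N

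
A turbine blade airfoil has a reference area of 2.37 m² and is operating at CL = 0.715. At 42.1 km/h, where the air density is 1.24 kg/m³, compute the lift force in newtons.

Convert speed: v = 42.1 km/h ÷ 3.6 = 11.69 m/s.
Dynamic pressure q = ½ρv² = ½ × 1.24 × 11.69² = 84.79 Pa.
L = q·S·CL = 84.79 × 2.37 × 0.715 = 144 N

L = 144 N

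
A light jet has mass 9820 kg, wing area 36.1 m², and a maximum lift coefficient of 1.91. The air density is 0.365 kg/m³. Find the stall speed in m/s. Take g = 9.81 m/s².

Stall occurs when L = W at CL,max. W = mg = 9820 × 9.81 = 96330 N.
V_stall = √(2W/(ρ·S·CL,max)) = √(2 × 96330 / (0.365 × 36.1 × 1.91))
V_stall = √7656 = 87.5 m/s

V_stall = 87.5 m/s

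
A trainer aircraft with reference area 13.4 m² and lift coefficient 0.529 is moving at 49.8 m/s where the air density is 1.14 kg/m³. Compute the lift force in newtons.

Dynamic pressure q = ½ρv² = ½ × 1.14 × 49.8² = 1414 Pa.
L = q·S·CL = 1414 × 13.4 × 0.529 = 10000 N ≈ 10 kN

L = 10000 N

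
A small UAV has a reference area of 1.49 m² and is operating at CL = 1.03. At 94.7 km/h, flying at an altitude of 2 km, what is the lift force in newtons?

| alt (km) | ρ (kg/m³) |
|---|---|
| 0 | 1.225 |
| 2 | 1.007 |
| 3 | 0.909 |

L = 535 N

At 2 km, from the table: ρ = 1.007 kg/m³.
Convert speed: v = 94.7 km/h ÷ 3.6 = 26.31 m/s.
Dynamic pressure q = ½ρv² = ½ × 1.007 × 26.31² = 348.4 Pa.
L = q·S·CL = 348.4 × 1.49 × 1.03 = 535 N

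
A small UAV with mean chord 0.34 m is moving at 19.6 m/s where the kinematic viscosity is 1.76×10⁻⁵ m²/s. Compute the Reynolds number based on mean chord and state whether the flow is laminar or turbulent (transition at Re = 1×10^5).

Re = v·c/ν = 19.6 × 0.34 / (1.76×10⁻⁵) = 3.79×10^5
Since 3.79×10^5 > 1×10^5, the flow is turbulent.

Re = 3.79×10^5 (turbulent)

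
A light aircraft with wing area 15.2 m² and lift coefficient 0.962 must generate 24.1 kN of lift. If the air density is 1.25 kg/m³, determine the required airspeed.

v = 51.4 m/s

L = ½ρv²S·CL ⇒ v = √(2L/(ρ·S·CL))
v = √(2 × 24100 / (1.25 × 15.2 × 0.962)) = √2637 = 51.4 m/s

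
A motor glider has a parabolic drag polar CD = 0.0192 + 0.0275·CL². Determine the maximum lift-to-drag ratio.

(L/D)max = 21.8

For CD = CD0 + K·CL², (L/D)max occurs at CL* = √(CD0/K) and equals 1/(2√(K·CD0)).
(L/D)max = 1/(2√(0.0275 × 0.0192)) = 1/(2 × 0.02298) = 21.8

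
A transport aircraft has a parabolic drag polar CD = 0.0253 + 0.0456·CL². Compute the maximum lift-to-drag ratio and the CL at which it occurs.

For CD = CD0 + K·CL², (L/D)max occurs at CL* = √(CD0/K) and equals 1/(2√(K·CD0)).
(L/D)max = 1/(2√(0.0456 × 0.0253)) = 1/(2 × 0.03397) = 14.7
CL* = √(0.0253/0.0456) = 0.745

(L/D)max = 14.7, at CL = 0.745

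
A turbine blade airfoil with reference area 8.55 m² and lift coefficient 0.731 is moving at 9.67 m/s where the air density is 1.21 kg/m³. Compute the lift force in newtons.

Dynamic pressure q = ½ρv² = ½ × 1.21 × 9.67² = 56.57 Pa.
L = q·S·CL = 56.57 × 8.55 × 0.731 = 354 N

L = 354 N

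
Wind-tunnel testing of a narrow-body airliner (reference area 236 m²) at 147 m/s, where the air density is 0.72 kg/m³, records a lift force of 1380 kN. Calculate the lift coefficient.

CL = 0.752

From L = ½ρv²S·CL, rearranging gives CL = 2L/(ρv²S).
CL = 2 × 1.38×10^6 / (0.72 × 147² × 236) = 0.752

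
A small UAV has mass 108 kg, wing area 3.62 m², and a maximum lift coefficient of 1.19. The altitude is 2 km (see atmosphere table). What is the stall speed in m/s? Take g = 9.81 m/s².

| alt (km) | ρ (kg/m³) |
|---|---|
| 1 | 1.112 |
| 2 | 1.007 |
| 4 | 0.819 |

At 2 km, from the table: ρ = 1.007 kg/m³.
At stall, lift equals weight: L = W = m·g = 108 × 9.81 = 1059 N.
V_stall = √(2W/(ρ·S·CL,max)) = √(2 × 1059 / (1.007 × 3.62 × 1.19))
V_stall = √488.5 = 22.1 m/s

V_stall = 22.1 m/s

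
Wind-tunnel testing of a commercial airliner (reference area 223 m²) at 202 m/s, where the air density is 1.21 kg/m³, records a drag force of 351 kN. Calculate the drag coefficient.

From D = ½ρv²S·CD, rearranging gives CD = 2D/(ρv²S).
CD = 2 × 3.51×10^5 / (1.21 × 202² × 223) = 0.0638

CD = 0.0638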